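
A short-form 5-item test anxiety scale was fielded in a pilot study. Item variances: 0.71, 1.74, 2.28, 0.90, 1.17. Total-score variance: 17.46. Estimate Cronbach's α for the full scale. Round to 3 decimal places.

sum of item variances = 0.71 + 1.74 + 2.28 + 0.90 + 1.17 = 6.80
α = (k/(k−1))·(1 − sum of item variances/Var(T)) = (5/4)·(1 − 6.80/17.46) = 0.763

α = 0.763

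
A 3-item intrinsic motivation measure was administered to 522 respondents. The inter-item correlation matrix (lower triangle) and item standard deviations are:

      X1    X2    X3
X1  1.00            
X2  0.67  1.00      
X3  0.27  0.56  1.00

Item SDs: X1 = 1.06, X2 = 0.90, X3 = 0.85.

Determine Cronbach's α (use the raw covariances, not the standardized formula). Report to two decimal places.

Cronbach's α = 0.75

Σσ²ᵢ = 1.06² + 0.90² + 0.85² = 2.6561
Covariances σ_ij = r_ij · s_i · s_j:
  σ(X1,X2) = 0.67 × 1.06 × 0.90 = 0.6392
  σ(X1,X3) = 0.27 × 1.06 × 0.85 = 0.2433
  σ(X2,X3) = 0.56 × 0.90 × 0.85 = 0.4284
σ²_T = Σσ²ᵢ + 2·Σσ_ij = 2.6561 + 2 × 1.3109 = 5.2779
α = (3/2)·(1 − 2.6561/5.2779) = 0.75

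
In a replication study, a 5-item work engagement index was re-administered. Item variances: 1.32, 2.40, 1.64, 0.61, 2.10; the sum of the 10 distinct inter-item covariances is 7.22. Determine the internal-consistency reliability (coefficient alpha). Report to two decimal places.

α = 0.80

Σσᵢ² = 1.32 + 2.40 + 1.64 + 0.61 + 2.10 = 8.07
Sum of distinct covariances = 7.22
σ²_total = Σσᵢ² + 2·Σcov = 8.07 + 2 × 7.22 = 22.51
α = (5/4)·(1 − 8.07/22.51) = 0.80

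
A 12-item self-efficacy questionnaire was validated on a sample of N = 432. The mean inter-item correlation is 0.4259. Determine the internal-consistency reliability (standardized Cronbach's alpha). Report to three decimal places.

standardized Cronbach's alpha = 0.899

Standardized α = k·r̄ / (1 + (k−1)·r̄) = 12 × 0.4259 / (1 + 11 × 0.4259)
  = 5.1108 / 5.6849 = 0.899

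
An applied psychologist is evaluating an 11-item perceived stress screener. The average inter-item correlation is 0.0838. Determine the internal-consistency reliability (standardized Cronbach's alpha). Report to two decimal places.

standardized Cronbach's alpha = 0.50

Standardized α = k·r̄ / (1 + (k−1)·r̄) = 11 × 0.0838 / (1 + 10 × 0.0838)
  = 0.9218 / 1.8380 = 0.50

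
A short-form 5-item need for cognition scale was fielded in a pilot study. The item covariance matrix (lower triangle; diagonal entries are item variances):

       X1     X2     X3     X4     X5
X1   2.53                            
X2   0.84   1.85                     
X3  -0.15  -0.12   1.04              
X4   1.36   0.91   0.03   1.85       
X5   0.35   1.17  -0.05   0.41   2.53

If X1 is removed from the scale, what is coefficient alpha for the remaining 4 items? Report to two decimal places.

Remaining items: X2, X3, X4, X5 (k = 4).
sum of item variances = 1.85 + 1.04 + 1.85 + 2.53 = 7.27
σ²_T = 7.27 + 2 × 2.35 = 11.97
α (item deleted) = (4/3)·(1 − 7.27/11.97) = 0.52

α = 0.52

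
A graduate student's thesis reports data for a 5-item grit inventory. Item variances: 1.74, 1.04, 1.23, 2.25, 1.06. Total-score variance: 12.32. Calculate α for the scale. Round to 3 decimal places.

ΣVar(i) = 1.74 + 1.04 + 1.23 + 2.25 + 1.06 = 7.32
α = (k/(k−1))·(1 − ΣVar(i)/total variance) = (5/4)·(1 − 7.32/12.32) = 0.507

α = 0.507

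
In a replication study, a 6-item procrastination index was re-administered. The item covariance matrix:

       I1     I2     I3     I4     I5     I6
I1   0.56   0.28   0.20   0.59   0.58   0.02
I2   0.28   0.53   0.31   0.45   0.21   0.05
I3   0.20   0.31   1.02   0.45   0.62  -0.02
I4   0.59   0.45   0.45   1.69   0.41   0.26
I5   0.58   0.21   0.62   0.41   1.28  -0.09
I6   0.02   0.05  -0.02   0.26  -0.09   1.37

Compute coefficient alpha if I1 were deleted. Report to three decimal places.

coefficient alpha = 0.592

Remaining items: I2, I3, I4, I5, I6 (k = 5).
sum of item variances = 0.53 + 1.02 + 1.69 + 1.28 + 1.37 = 5.89
σ²_total = 5.89 + 2 × 2.65 = 11.19
α (item deleted) = (5/4)·(1 − 5.89/11.19) = 0.592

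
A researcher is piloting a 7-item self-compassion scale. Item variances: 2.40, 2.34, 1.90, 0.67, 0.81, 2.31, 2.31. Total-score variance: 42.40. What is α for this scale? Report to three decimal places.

ΣVar(i) = 2.40 + 2.34 + 1.90 + 0.67 + 0.81 + 2.31 + 2.31 = 12.74
α = (k/(k−1))·(1 − ΣVar(i)/total variance) = (7/6)·(1 − 12.74/42.40) = 0.816

α = 0.816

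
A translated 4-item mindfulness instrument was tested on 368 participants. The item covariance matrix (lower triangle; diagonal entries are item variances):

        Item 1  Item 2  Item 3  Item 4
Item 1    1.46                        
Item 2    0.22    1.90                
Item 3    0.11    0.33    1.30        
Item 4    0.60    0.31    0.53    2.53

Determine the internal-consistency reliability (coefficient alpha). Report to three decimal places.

α = 0.492

sum of item variances = 1.46 + 1.90 + 1.30 + 2.53 = 7.19
Sum of off-diagonal covariances = 2.10
σ²_T = 7.19 + 2 × 2.10 = 11.39
α = (k/(k−1))·(1 − sum of item variances/σ²_T) = (4/3)·(1 − 7.19/11.39) = 0.492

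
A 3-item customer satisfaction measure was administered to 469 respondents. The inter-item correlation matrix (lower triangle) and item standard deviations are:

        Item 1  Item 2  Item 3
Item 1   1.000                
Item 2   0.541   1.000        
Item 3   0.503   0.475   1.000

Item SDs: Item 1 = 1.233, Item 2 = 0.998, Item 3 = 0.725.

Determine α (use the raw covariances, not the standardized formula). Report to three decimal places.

Σσ²ᵢ = 1.233² + 0.998² + 0.725² = 3.0419
Covariances σ_ij = r_ij · s_i · s_j:
  σ(Item 1,Item 2) = 0.541 × 1.233 × 0.998 = 0.6657
  σ(Item 1,Item 3) = 0.503 × 1.233 × 0.725 = 0.4496
  σ(Item 2,Item 3) = 0.475 × 0.998 × 0.725 = 0.3437
σ²_T = Σσ²ᵢ + 2·Σσ_ij = 3.0419 + 2 × 1.4590 = 5.9599
α = (3/2)·(1 − 3.0419/5.9599) = 0.734

α = 0.734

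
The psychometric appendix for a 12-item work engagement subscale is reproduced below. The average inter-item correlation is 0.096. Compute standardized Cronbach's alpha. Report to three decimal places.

Standardized α = k·r̄ / (1 + (k−1)·r̄) = 12 × 0.096 / (1 + 11 × 0.096)
  = 1.1520 / 2.0560 = 0.560

standardized Cronbach's alpha = 0.560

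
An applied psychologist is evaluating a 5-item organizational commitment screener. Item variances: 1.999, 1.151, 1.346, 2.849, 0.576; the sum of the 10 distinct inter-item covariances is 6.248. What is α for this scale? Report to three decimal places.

α = 0.765

sum of item variances = 1.999 + 1.151 + 1.346 + 2.849 + 0.576 = 7.921
Sum of distinct covariances = 6.248
σ²_T = sum of item variances + 2·Σcov = 7.921 + 2 × 6.248 = 20.417
α = (5/4)·(1 − 7.921/20.417) = 0.765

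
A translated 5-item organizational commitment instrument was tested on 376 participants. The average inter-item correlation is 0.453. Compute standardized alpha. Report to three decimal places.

standardized alpha = 0.805

Standardized α = k·r̄ / (1 + (k−1)·r̄) = 5 × 0.453 / (1 + 4 × 0.453)
  = 2.2650 / 2.8120 = 0.805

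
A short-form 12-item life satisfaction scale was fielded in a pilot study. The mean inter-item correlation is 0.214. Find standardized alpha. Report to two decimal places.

standardized alpha = 0.77

Standardized α = k·r̄ / (1 + (k−1)·r̄) = 12 × 0.214 / (1 + 11 × 0.214)
  = 2.5680 / 3.3540 = 0.77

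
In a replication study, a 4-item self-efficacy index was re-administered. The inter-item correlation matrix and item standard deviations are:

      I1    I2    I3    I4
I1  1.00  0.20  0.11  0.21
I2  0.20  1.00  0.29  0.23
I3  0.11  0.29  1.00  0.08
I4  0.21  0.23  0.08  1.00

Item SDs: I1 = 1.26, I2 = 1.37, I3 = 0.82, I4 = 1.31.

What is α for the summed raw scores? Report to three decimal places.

α = 0.477

Σσ²ᵢ = 1.26² + 1.37² + 0.82² + 1.31² = 5.8530
Covariances σ_ij = r_ij · s_i · s_j:
  σ(I1,I2) = 0.20 × 1.26 × 1.37 = 0.3452
  σ(I1,I3) = 0.11 × 1.26 × 0.82 = 0.1137
  σ(I1,I4) = 0.21 × 1.26 × 1.31 = 0.3466
  σ(I2,I3) = 0.29 × 1.37 × 0.82 = 0.3258
  σ(I2,I4) = 0.23 × 1.37 × 1.31 = 0.4128
  σ(I3,I4) = 0.08 × 0.82 × 1.31 = 0.0859
σ²_T = Σσ²ᵢ + 2·Σσ_ij = 5.8530 + 2 × 1.6300 = 9.1130
α = (4/3)·(1 − 5.8530/9.1130) = 0.477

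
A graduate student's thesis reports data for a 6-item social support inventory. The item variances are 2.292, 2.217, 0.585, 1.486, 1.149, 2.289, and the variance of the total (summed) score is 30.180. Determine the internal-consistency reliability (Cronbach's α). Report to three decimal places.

ΣVar(i) = 2.292 + 2.217 + 0.585 + 1.486 + 1.149 + 2.289 = 10.018
α = (k/(k−1))·(1 − ΣVar(i)/Var(T)) = (6/5)·(1 − 10.018/30.180) = 0.802

α = 0.802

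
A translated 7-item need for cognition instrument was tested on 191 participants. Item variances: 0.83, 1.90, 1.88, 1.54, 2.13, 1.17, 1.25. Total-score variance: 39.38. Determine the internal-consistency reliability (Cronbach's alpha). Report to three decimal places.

Cronbach's alpha = 0.850

Σσᵢ² = 0.83 + 1.90 + 1.88 + 1.54 + 2.13 + 1.17 + 1.25 = 10.70
α = (k/(k−1))·(1 − Σσᵢ²/σ²_total) = (7/6)·(1 − 10.70/39.38) = 0.850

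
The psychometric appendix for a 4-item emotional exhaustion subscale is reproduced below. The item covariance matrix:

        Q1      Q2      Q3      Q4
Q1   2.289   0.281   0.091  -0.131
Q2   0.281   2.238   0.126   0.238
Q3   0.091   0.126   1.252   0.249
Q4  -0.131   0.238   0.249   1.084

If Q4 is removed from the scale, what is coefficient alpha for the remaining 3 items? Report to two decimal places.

α = 0.22

Remaining items: Q1, Q2, Q3 (k = 3).
Σσ²ᵢ = 2.289 + 2.238 + 1.252 = 5.779
σ²_total = 5.779 + 2 × 0.498 = 6.775
α (item deleted) = (3/2)·(1 − 5.779/6.775) = 0.22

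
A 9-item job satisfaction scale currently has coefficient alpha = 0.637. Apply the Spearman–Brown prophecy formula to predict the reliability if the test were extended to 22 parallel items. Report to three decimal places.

Length factor m = 22/9 = 2.4444
α' = m·α / (1 + (m−1)·α)
   = 22/9 × 0.637 / (1 + (22/9 − 1) × 0.637)
   = 1.5571 / 1.9201 = 0.811

predicted reliability = 0.811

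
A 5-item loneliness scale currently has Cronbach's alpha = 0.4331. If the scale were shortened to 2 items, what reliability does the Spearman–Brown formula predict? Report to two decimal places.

Length factor m = 2/5 = 0.4000
α' = m·α / (1 − (1−m)·α)
   = 2/5 × 0.4331 / (1 − (1 − 2/5) × 0.4331)
   = 0.1732 / 0.7401 = 0.23

predicted reliability = 0.23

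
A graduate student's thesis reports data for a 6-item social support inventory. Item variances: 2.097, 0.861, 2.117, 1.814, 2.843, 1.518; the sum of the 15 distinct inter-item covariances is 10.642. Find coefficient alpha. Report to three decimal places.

α = 0.785

Σσ²ᵢ = 2.097 + 0.861 + 2.117 + 1.814 + 2.843 + 1.518 = 11.250
Sum of distinct covariances = 10.642
σ²_total = Σσ²ᵢ + 2·Σcov = 11.250 + 2 × 10.642 = 32.534
α = (6/5)·(1 − 11.250/32.534) = 0.785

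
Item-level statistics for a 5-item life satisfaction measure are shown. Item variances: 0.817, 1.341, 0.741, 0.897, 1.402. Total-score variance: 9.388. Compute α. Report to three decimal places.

ΣVar(i) = 0.817 + 1.341 + 0.741 + 0.897 + 1.402 = 5.198
α = (k/(k−1))·(1 − ΣVar(i)/total variance) = (5/4)·(1 − 5.198/9.388) = 0.558

α = 0.558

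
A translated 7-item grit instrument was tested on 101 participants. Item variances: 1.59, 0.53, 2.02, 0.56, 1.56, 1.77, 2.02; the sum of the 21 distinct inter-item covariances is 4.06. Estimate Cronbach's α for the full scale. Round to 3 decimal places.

sum of item variances = 1.59 + 0.53 + 2.02 + 0.56 + 1.56 + 1.77 + 2.02 = 10.05
Sum of distinct covariances = 4.06
σ²_T = sum of item variances + 2·Σcov = 10.05 + 2 × 4.06 = 18.17
α = (7/6)·(1 − 10.05/18.17) = 0.521

α = 0.521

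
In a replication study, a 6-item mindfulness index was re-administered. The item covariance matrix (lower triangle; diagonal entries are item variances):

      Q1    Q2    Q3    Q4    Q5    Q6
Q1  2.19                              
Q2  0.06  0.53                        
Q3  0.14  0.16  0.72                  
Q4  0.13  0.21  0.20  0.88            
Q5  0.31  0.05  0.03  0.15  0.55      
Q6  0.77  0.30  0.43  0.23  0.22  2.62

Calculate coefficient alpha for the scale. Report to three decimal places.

α = 0.570

Σσᵢ² = 2.19 + 0.53 + 0.72 + 0.88 + 0.55 + 2.62 = 7.49
Σ_{i<j} σ_ij = 3.39
total variance = 7.49 + 2 × 3.39 = 14.27
α = (k/(k−1))·(1 − Σσᵢ²/total variance) = (6/5)·(1 − 7.49/14.27) = 0.570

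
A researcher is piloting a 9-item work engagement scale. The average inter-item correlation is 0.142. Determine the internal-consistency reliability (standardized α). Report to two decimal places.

Standardized α = k·r̄ / (1 + (k−1)·r̄) = 9 × 0.142 / (1 + 8 × 0.142)
  = 1.2780 / 2.1360 = 0.60

α = 0.60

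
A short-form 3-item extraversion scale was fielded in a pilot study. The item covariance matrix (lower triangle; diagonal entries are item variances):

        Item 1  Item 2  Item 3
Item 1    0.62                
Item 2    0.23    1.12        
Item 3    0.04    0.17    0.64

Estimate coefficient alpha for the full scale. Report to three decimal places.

Σσ²ᵢ = 0.62 + 1.12 + 0.64 = 2.38
Sum of off-diagonal covariances = 0.44
total variance = 2.38 + 2 × 0.44 = 3.26
α = (k/(k−1))·(1 − Σσ²ᵢ/total variance) = (3/2)·(1 − 2.38/3.26) = 0.405

coefficient alpha = 0.405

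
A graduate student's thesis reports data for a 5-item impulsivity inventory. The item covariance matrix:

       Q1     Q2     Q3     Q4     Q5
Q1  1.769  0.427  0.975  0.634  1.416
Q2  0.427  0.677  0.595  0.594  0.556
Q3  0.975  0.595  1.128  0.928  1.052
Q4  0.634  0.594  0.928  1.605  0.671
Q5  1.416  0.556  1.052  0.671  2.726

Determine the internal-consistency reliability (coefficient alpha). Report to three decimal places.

ΣVar(i) = 1.769 + 0.677 + 1.128 + 1.605 + 2.726 = 7.905
Sum of the distinct covariances = 7.848
Var(T) = 7.905 + 2 × 7.848 = 23.601
α = (k/(k−1))·(1 − ΣVar(i)/Var(T)) = (5/4)·(1 − 7.905/23.601) = 0.831

α = 0.831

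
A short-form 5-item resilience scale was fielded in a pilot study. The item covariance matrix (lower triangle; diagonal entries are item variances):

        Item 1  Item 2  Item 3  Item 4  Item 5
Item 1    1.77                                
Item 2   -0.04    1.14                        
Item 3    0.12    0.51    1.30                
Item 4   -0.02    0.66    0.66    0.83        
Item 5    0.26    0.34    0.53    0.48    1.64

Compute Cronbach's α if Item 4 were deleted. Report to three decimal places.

Remaining items: Item 1, Item 2, Item 3, Item 5 (k = 4).
Σσᵢ² = 1.77 + 1.14 + 1.30 + 1.64 = 5.85
total variance = 5.85 + 2 × 1.72 = 9.29
α (item deleted) = (4/3)·(1 − 5.85/9.29) = 0.494

Cronbach's α = 0.494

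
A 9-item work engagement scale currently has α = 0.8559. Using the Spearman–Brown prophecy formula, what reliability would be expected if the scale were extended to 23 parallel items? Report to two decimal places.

predicted reliability = 0.94

Length factor m = 23/9 = 2.5556
α' = m·α / (1 + (m−1)·α)
   = 23/9 × 0.8559 / (1 + (23/9 − 1) × 0.8559)
   = 2.1873 / 2.3314 = 0.94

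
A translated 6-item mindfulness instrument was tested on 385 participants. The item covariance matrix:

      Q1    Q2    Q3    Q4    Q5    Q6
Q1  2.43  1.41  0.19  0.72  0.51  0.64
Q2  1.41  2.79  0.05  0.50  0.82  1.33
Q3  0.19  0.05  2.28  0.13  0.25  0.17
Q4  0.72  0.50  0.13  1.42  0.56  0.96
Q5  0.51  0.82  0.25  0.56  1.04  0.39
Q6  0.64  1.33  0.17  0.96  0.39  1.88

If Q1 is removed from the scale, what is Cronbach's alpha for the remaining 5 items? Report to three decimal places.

Remaining items: Q2, Q3, Q4, Q5, Q6 (k = 5).
Σσ²ᵢ = 2.79 + 2.28 + 1.42 + 1.04 + 1.88 = 9.41
σ²_T = 9.41 + 2 × 5.16 = 19.73
α (item deleted) = (5/4)·(1 − 9.41/19.73) = 0.654

α = 0.654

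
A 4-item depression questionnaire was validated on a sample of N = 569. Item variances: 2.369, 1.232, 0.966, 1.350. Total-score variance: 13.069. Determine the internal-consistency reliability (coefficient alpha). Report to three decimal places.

Σσ²ᵢ = 2.369 + 1.232 + 0.966 + 1.350 = 5.917
α = (k/(k−1))·(1 − Σσ²ᵢ/σ²_T) = (4/3)·(1 − 5.917/13.069) = 0.730

coefficient alpha = 0.730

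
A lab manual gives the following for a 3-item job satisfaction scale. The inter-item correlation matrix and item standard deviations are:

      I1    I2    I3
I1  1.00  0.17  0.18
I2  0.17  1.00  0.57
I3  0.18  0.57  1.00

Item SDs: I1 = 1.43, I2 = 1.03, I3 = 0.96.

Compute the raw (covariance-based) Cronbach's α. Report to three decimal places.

α = 0.518

Σσ²ᵢ = 1.43² + 1.03² + 0.96² = 4.0274
Covariances σ_ij = r_ij · s_i · s_j:
  σ(I1,I2) = 0.17 × 1.43 × 1.03 = 0.2504
  σ(I1,I3) = 0.18 × 1.43 × 0.96 = 0.2471
  σ(I2,I3) = 0.57 × 1.03 × 0.96 = 0.5636
σ²_T = Σσ²ᵢ + 2·Σσ_ij = 4.0274 + 2 × 1.0611 = 6.1496
α = (3/2)·(1 − 4.0274/6.1496) = 0.518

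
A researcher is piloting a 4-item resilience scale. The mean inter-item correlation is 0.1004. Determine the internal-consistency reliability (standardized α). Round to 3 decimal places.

α = 0.309

Standardized α = k·r̄ / (1 + (k−1)·r̄) = 4 × 0.1004 / (1 + 3 × 0.1004)
  = 0.4016 / 1.3012 = 0.309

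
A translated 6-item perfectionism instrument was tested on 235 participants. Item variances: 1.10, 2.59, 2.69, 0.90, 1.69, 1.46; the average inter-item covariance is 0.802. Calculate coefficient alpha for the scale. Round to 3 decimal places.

α = 0.837

ΣVar(i) = 1.10 + 2.59 + 2.69 + 0.90 + 1.69 + 1.46 = 10.43
Sum of the 15 distinct covariances = 15 × 0.802 = 12.030
total variance = ΣVar(i) + 2·Σcov = 10.43 + 2 × 12.030 = 34.490
α = (6/5)·(1 − 10.43/34.490) = 0.837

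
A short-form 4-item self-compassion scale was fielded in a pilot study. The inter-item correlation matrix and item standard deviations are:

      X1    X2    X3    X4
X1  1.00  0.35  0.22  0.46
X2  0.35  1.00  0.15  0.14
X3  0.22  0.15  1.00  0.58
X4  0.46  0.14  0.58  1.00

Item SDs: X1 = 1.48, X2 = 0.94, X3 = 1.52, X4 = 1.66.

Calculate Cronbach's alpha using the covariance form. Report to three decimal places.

α = 0.662

Σσ²ᵢ = 1.48² + 0.94² + 1.52² + 1.66² = 8.1400
Covariances σ_ij = r_ij · s_i · s_j:
  σ(X1,X2) = 0.35 × 1.48 × 0.94 = 0.4869
  σ(X1,X3) = 0.22 × 1.48 × 1.52 = 0.4949
  σ(X1,X4) = 0.46 × 1.48 × 1.66 = 1.1301
  σ(X2,X3) = 0.15 × 0.94 × 1.52 = 0.2143
  σ(X2,X4) = 0.14 × 0.94 × 1.66 = 0.2185
  σ(X3,X4) = 0.58 × 1.52 × 1.66 = 1.4635
σ²_T = Σσ²ᵢ + 2·Σσ_ij = 8.1400 + 2 × 4.0082 = 16.1564
α = (4/3)·(1 − 8.1400/16.1564) = 0.662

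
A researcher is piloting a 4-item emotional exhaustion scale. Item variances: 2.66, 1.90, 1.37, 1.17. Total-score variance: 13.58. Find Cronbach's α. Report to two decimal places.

Σσ²ᵢ = 2.66 + 1.90 + 1.37 + 1.17 = 7.10
α = (k/(k−1))·(1 − Σσ²ᵢ/σ²_T) = (4/3)·(1 − 7.10/13.58) = 0.64

α = 0.64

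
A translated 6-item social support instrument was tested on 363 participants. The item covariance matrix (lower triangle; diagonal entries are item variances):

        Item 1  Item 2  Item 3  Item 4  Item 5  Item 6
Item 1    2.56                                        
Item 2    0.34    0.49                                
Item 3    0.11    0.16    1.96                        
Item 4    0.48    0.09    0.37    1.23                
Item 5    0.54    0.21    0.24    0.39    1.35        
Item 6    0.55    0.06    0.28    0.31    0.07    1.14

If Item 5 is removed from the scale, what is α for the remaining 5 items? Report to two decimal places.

Remaining items: Item 1, Item 2, Item 3, Item 4, Item 6 (k = 5).
Σσ²ᵢ = 2.56 + 0.49 + 1.96 + 1.23 + 1.14 = 7.38
total variance = 7.38 + 2 × 2.75 = 12.88
α (item deleted) = (5/4)·(1 − 7.38/12.88) = 0.53

α = 0.53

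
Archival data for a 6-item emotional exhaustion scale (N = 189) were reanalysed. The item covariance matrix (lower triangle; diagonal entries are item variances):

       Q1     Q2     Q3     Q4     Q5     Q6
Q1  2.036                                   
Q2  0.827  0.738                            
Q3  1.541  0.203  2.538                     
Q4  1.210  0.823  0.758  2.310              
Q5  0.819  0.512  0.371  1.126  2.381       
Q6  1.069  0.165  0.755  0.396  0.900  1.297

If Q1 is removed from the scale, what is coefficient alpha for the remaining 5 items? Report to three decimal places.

α = 0.706

Remaining items: Q2, Q3, Q4, Q5, Q6 (k = 5).
Σσᵢ² = 0.738 + 2.538 + 2.310 + 2.381 + 1.297 = 9.264
total variance = 9.264 + 2 × 6.009 = 21.282
α (item deleted) = (5/4)·(1 − 9.264/21.282) = 0.706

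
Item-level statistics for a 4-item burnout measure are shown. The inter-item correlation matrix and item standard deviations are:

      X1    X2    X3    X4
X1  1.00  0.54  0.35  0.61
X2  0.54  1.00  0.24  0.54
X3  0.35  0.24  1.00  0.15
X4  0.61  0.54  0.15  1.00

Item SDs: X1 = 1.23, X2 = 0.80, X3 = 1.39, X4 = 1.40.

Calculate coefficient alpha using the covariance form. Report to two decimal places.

coefficient alpha = 0.70

Σσ²ᵢ = 1.23² + 0.80² + 1.39² + 1.40² = 6.0450
Covariances σ_ij = r_ij · s_i · s_j:
  σ(X1,X2) = 0.54 × 1.23 × 0.80 = 0.5314
  σ(X1,X3) = 0.35 × 1.23 × 1.39 = 0.5984
  σ(X1,X4) = 0.61 × 1.23 × 1.40 = 1.0504
  σ(X2,X3) = 0.24 × 0.80 × 1.39 = 0.2669
  σ(X2,X4) = 0.54 × 0.80 × 1.40 = 0.6048
  σ(X3,X4) = 0.15 × 1.39 × 1.40 = 0.2919
σ²_T = Σσ²ᵢ + 2·Σσ_ij = 6.0450 + 2 × 3.3438 = 12.7326
α = (4/3)·(1 − 6.0450/12.7326) = 0.70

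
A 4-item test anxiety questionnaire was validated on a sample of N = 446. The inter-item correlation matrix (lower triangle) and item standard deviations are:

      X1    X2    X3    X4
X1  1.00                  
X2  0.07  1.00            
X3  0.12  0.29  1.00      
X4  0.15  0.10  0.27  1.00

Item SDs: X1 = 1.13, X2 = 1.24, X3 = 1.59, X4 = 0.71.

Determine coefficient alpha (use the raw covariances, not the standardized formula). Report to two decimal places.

Σσ²ᵢ = 1.13² + 1.24² + 1.59² + 0.71² = 5.8467
Covariances σ_ij = r_ij · s_i · s_j:
  σ(X1,X2) = 0.07 × 1.13 × 1.24 = 0.0981
  σ(X1,X3) = 0.12 × 1.13 × 1.59 = 0.2156
  σ(X1,X4) = 0.15 × 1.13 × 0.71 = 0.1203
  σ(X2,X3) = 0.29 × 1.24 × 1.59 = 0.5718
  σ(X2,X4) = 0.10 × 1.24 × 0.71 = 0.0880
  σ(X3,X4) = 0.27 × 1.59 × 0.71 = 0.3048
σ²_T = Σσ²ᵢ + 2·Σσ_ij = 5.8467 + 2 × 1.3986 = 8.6439
α = (4/3)·(1 − 5.8467/8.6439) = 0.43

coefficient alpha = 0.43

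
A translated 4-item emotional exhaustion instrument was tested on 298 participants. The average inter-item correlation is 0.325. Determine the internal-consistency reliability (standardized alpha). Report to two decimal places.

α = 0.66

Standardized α = k·r̄ / (1 + (k−1)·r̄) = 4 × 0.325 / (1 + 3 × 0.325)
  = 1.3000 / 1.9750 = 0.66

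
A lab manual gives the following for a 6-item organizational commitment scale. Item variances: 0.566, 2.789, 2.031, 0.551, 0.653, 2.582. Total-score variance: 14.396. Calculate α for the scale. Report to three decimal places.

Σσᵢ² = 0.566 + 2.789 + 2.031 + 0.551 + 0.653 + 2.582 = 9.172
α = (k/(k−1))·(1 − Σσᵢ²/Var(T)) = (6/5)·(1 − 9.172/14.396) = 0.435

α = 0.435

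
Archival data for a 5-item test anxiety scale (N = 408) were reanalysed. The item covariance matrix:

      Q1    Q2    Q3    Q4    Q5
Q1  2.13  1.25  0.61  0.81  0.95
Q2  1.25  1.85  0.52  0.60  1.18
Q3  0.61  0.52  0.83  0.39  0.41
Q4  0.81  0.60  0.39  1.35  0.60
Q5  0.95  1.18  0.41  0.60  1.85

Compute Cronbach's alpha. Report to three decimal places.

α = 0.808

Σσ²ᵢ = 2.13 + 1.85 + 0.83 + 1.35 + 1.85 = 8.01
Sum of off-diagonal covariances = 7.32
σ²_total = 8.01 + 2 × 7.32 = 22.65
α = (k/(k−1))·(1 − Σσ²ᵢ/σ²_total) = (5/4)·(1 − 8.01/22.65) = 0.808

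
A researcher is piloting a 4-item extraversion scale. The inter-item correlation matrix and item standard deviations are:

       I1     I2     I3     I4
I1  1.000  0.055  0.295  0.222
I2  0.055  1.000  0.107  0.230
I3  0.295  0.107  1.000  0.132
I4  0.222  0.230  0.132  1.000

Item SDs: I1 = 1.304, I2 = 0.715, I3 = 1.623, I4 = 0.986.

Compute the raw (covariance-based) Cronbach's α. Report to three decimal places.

Σσ²ᵢ = 1.304² + 0.715² + 1.623² + 0.986² = 5.8180
Covariances σ_ij = r_ij · s_i · s_j:
  σ(I1,I2) = 0.055 × 1.304 × 0.715 = 0.0513
  σ(I1,I3) = 0.295 × 1.304 × 1.623 = 0.6243
  σ(I1,I4) = 0.222 × 1.304 × 0.986 = 0.2854
  σ(I2,I3) = 0.107 × 0.715 × 1.623 = 0.1242
  σ(I2,I4) = 0.230 × 0.715 × 0.986 = 0.1621
  σ(I3,I4) = 0.132 × 1.623 × 0.986 = 0.2112
σ²_T = Σσ²ᵢ + 2·Σσ_ij = 5.8180 + 2 × 1.4585 = 8.7350
α = (4/3)·(1 − 5.8180/8.7350) = 0.445

α = 0.445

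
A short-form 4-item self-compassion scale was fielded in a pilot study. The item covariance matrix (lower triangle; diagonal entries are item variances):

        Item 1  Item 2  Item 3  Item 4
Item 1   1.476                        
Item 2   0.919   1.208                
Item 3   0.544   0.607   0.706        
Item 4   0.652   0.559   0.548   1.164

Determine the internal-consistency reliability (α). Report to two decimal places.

Σσ²ᵢ = 1.476 + 1.208 + 0.706 + 1.164 = 4.554
Sum of off-diagonal covariances = 3.829
σ²_T = 4.554 + 2 × 3.829 = 12.212
α = (k/(k−1))·(1 − Σσ²ᵢ/σ²_T) = (4/3)·(1 − 4.554/12.212) = 0.84

α = 0.84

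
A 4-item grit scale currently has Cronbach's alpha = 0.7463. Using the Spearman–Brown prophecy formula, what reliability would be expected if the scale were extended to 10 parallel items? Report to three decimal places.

predicted reliability = 0.880

Length factor m = 10/4 = 2.5000
α' = m·α / (1 + (m−1)·α)
   = 10/4 × 0.7463 / (1 + (10/4 − 1) × 0.7463)
   = 1.8657 / 2.1195 = 0.880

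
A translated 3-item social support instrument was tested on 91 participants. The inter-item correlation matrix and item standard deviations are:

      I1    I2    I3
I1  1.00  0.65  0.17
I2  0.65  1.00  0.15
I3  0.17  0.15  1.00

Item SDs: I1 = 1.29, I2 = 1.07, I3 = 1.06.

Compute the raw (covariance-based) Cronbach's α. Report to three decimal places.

α = 0.597

Σσ²ᵢ = 1.29² + 1.07² + 1.06² = 3.9326
Covariances σ_ij = r_ij · s_i · s_j:
  σ(I1,I2) = 0.65 × 1.29 × 1.07 = 0.8972
  σ(I1,I3) = 0.17 × 1.29 × 1.06 = 0.2325
  σ(I2,I3) = 0.15 × 1.07 × 1.06 = 0.1701
σ²_T = Σσ²ᵢ + 2·Σσ_ij = 3.9326 + 2 × 1.2998 = 6.5322
α = (3/2)·(1 − 3.9326/6.5322) = 0.597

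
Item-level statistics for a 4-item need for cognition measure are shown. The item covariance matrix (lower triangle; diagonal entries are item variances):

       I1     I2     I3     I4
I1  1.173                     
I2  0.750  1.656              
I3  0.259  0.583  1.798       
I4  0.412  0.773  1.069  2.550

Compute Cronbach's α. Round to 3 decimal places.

ΣVar(i) = 1.173 + 1.656 + 1.798 + 2.550 = 7.177
Sum of the distinct covariances = 3.846
Var(T) = 7.177 + 2 × 3.846 = 14.869
α = (k/(k−1))·(1 − ΣVar(i)/Var(T)) = (4/3)·(1 − 7.177/14.869) = 0.690

α = 0.690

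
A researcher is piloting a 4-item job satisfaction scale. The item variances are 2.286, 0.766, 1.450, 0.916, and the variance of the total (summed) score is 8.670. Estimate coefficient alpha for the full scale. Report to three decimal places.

α = 0.500

Σσ²ᵢ = 2.286 + 0.766 + 1.450 + 0.916 = 5.418
α = (k/(k−1))·(1 − Σσ²ᵢ/total variance) = (4/3)·(1 − 5.418/8.670) = 0.500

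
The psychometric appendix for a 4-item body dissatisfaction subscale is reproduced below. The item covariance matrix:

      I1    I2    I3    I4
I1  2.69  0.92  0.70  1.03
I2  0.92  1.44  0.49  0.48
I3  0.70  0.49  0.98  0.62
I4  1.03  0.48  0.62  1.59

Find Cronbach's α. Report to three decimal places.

ΣVar(i) = 2.69 + 1.44 + 0.98 + 1.59 = 6.70
Sum of the distinct covariances = 4.24
total variance = 6.70 + 2 × 4.24 = 15.18
α = (k/(k−1))·(1 − ΣVar(i)/total variance) = (4/3)·(1 − 6.70/15.18) = 0.745

Cronbach's α = 0.745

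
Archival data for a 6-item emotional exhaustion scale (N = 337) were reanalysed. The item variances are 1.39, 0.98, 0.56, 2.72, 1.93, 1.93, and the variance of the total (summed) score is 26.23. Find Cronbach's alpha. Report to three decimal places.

α = 0.765

sum of item variances = 1.39 + 0.98 + 0.56 + 2.72 + 1.93 + 1.93 = 9.51
α = (k/(k−1))·(1 − sum of item variances/σ²_T) = (6/5)·(1 − 9.51/26.23) = 0.765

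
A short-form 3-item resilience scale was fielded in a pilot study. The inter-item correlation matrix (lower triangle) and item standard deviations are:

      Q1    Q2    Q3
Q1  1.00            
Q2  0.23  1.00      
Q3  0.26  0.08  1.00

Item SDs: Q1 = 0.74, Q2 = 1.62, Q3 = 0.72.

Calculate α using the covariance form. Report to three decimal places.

Σσ²ᵢ = 0.74² + 1.62² + 0.72² = 3.6904
Covariances σ_ij = r_ij · s_i · s_j:
  σ(Q1,Q2) = 0.23 × 0.74 × 1.62 = 0.2757
  σ(Q1,Q3) = 0.26 × 0.74 × 0.72 = 0.1385
  σ(Q2,Q3) = 0.08 × 1.62 × 0.72 = 0.0933
σ²_T = Σσ²ᵢ + 2·Σσ_ij = 3.6904 + 2 × 0.5075 = 4.7054
α = (3/2)·(1 − 3.6904/4.7054) = 0.324

α = 0.324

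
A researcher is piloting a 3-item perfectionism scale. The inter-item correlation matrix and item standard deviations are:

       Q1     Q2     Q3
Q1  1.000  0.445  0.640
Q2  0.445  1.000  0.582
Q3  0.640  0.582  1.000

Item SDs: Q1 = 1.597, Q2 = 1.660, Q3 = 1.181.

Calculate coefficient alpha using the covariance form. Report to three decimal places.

coefficient alpha = 0.769

Σσ²ᵢ = 1.597² + 1.660² + 1.181² = 6.7008
Covariances σ_ij = r_ij · s_i · s_j:
  σ(Q1,Q2) = 0.445 × 1.597 × 1.660 = 1.1797
  σ(Q1,Q3) = 0.640 × 1.597 × 1.181 = 1.2071
  σ(Q2,Q3) = 0.582 × 1.660 × 1.181 = 1.1410
σ²_T = Σσ²ᵢ + 2·Σσ_ij = 6.7008 + 2 × 3.5278 = 13.7564
α = (3/2)·(1 − 6.7008/13.7564) = 0.769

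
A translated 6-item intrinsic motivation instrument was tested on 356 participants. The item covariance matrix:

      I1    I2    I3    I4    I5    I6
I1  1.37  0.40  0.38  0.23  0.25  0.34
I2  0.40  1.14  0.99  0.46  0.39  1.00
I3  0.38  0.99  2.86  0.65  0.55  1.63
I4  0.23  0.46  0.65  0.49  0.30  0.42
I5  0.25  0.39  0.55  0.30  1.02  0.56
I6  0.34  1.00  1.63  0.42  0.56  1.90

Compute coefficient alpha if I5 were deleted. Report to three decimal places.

α = 0.783

Remaining items: I1, I2, I3, I4, I6 (k = 5).
Σσ²ᵢ = 1.37 + 1.14 + 2.86 + 0.49 + 1.90 = 7.76
σ²_T = 7.76 + 2 × 6.50 = 20.76
α (item deleted) = (5/4)·(1 − 7.76/20.76) = 0.783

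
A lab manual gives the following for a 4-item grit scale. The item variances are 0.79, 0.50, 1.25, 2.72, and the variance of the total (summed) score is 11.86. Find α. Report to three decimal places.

Σσ²ᵢ = 0.79 + 0.50 + 1.25 + 2.72 = 5.26
α = (k/(k−1))·(1 − Σσ²ᵢ/total variance) = (4/3)·(1 − 5.26/11.86) = 0.742

α = 0.742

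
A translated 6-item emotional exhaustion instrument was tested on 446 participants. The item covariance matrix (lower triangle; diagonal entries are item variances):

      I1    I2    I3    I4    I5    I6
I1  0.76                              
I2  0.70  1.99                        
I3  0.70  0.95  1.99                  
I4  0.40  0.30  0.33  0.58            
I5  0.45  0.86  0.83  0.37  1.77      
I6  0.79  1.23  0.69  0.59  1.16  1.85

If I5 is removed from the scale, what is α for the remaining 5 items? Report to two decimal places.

α = 0.81

Remaining items: I1, I2, I3, I4, I6 (k = 5).
sum of item variances = 0.76 + 1.99 + 1.99 + 0.58 + 1.85 = 7.17
σ²_total = 7.17 + 2 × 6.68 = 20.53
α (item deleted) = (5/4)·(1 − 7.17/20.53) = 0.81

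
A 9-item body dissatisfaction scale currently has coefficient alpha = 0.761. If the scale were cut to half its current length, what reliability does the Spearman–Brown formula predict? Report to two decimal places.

predicted reliability = 0.61

Length factor m = 1/2
α' = m·α / (1 − (1−m)·α)
   = 1/2 × 0.761 / (1 − (1 − 1/2) × 0.761)
   = 0.3805 / 0.6195 = 0.61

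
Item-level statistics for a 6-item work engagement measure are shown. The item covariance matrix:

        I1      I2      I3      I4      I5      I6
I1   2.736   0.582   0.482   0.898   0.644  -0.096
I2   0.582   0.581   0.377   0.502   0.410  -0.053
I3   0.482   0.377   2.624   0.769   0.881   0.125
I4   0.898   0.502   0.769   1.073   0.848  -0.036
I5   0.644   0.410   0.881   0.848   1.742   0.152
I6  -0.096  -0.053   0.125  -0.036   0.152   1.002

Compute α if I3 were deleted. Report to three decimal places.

Remaining items: I1, I2, I4, I5, I6 (k = 5).
Σσ²ᵢ = 2.736 + 0.581 + 1.073 + 1.742 + 1.002 = 7.134
σ²_total = 7.134 + 2 × 3.851 = 14.836
α (item deleted) = (5/4)·(1 − 7.134/14.836) = 0.649

α = 0.649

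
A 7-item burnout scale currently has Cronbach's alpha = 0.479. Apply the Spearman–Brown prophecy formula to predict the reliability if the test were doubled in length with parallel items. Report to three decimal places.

predicted reliability = 0.648

Length factor m = 2
α' = m·α / (1 + (m−1)·α)
   = 2 × 0.479 / (1 + (2 − 1) × 0.479)
   = 0.9580 / 1.4790 = 0.648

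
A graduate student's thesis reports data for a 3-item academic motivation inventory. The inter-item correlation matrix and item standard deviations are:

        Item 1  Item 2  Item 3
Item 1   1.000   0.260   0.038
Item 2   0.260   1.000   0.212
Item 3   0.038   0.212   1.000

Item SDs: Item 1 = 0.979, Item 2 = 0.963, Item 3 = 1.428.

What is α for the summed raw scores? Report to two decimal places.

α = 0.35

Σσ²ᵢ = 0.979² + 0.963² + 1.428² = 3.9250
Covariances σ_ij = r_ij · s_i · s_j:
  σ(Item 1,Item 2) = 0.260 × 0.979 × 0.963 = 0.2451
  σ(Item 1,Item 3) = 0.038 × 0.979 × 1.428 = 0.0531
  σ(Item 2,Item 3) = 0.212 × 0.963 × 1.428 = 0.2915
σ²_T = Σσ²ᵢ + 2·Σσ_ij = 3.9250 + 2 × 0.5897 = 5.1044
α = (3/2)·(1 − 3.9250/5.1044) = 0.35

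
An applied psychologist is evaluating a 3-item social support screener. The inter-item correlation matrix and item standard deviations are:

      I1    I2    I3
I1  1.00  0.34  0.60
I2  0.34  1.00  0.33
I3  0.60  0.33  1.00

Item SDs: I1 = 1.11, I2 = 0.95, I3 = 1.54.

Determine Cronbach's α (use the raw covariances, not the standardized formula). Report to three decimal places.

Cronbach's α = 0.680

Σσ²ᵢ = 1.11² + 0.95² + 1.54² = 4.5062
Covariances σ_ij = r_ij · s_i · s_j:
  σ(I1,I2) = 0.34 × 1.11 × 0.95 = 0.3585
  σ(I1,I3) = 0.60 × 1.11 × 1.54 = 1.0256
  σ(I2,I3) = 0.33 × 0.95 × 1.54 = 0.4828
σ²_T = Σσ²ᵢ + 2·Σσ_ij = 4.5062 + 2 × 1.8669 = 8.2400
α = (3/2)·(1 − 4.5062/8.2400) = 0.680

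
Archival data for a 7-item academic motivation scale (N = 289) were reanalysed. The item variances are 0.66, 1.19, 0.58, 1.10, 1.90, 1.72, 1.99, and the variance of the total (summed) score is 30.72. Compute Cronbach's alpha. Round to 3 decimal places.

sum of item variances = 0.66 + 1.19 + 0.58 + 1.10 + 1.90 + 1.72 + 1.99 = 9.14
α = (k/(k−1))·(1 − sum of item variances/total variance) = (7/6)·(1 − 9.14/30.72) = 0.820

α = 0.820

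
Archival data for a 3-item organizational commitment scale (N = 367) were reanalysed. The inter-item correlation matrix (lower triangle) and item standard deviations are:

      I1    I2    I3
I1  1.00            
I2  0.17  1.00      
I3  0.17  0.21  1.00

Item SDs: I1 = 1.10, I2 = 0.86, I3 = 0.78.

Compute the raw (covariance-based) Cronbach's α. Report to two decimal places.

Σσ²ᵢ = 1.10² + 0.86² + 0.78² = 2.5580
Covariances σ_ij = r_ij · s_i · s_j:
  σ(I1,I2) = 0.17 × 1.10 × 0.86 = 0.1608
  σ(I1,I3) = 0.17 × 1.10 × 0.78 = 0.1459
  σ(I2,I3) = 0.21 × 0.86 × 0.78 = 0.1409
σ²_T = Σσ²ᵢ + 2·Σσ_ij = 2.5580 + 2 × 0.4476 = 3.4532
α = (3/2)·(1 − 2.5580/3.4532) = 0.39

α = 0.39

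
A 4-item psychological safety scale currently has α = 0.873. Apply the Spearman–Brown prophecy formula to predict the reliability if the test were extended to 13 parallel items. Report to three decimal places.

predicted reliability = 0.957

Length factor m = 13/4 = 3.2500
α' = m·α / (1 + (m−1)·α)
   = 13/4 × 0.873 / (1 + (13/4 − 1) × 0.873)
   = 2.8373 / 2.9642 = 0.957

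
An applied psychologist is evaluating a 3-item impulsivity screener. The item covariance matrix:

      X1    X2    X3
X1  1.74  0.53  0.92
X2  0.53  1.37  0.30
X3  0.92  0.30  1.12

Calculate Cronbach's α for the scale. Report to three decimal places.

ΣVar(i) = 1.74 + 1.37 + 1.12 = 4.23
Sum of off-diagonal covariances = 1.75
σ²_total = 4.23 + 2 × 1.75 = 7.73
α = (k/(k−1))·(1 − ΣVar(i)/σ²_total) = (3/2)·(1 − 4.23/7.73) = 0.679

Cronbach's α = 0.679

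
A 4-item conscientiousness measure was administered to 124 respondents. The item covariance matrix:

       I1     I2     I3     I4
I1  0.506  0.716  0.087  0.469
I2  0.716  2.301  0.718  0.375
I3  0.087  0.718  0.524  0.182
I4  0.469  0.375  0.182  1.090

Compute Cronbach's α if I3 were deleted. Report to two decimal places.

α = 0.67

Remaining items: I1, I2, I4 (k = 3).
Σσ²ᵢ = 0.506 + 2.301 + 1.090 = 3.897
total variance = 3.897 + 2 × 1.560 = 7.017
α (item deleted) = (3/2)·(1 − 3.897/7.017) = 0.67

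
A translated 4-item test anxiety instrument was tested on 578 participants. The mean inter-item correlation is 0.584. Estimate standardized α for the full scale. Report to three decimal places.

standardized α = 0.849

Standardized α = k·r̄ / (1 + (k−1)·r̄) = 4 × 0.584 / (1 + 3 × 0.584)
  = 2.3360 / 2.7520 = 0.849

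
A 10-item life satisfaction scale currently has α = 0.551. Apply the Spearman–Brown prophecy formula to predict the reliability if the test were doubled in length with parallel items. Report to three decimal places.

predicted reliability = 0.711

Length factor m = 2
α' = m·α / (1 + (m−1)·α)
   = 2 × 0.551 / (1 + (2 − 1) × 0.551)
   = 1.1020 / 1.5510 = 0.711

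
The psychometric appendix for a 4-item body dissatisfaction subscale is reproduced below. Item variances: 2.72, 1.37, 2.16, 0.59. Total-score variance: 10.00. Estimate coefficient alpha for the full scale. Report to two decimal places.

α = 0.42

Σσ²ᵢ = 2.72 + 1.37 + 2.16 + 0.59 = 6.84
α = (k/(k−1))·(1 − Σσ²ᵢ/total variance) = (4/3)·(1 − 6.84/10.00) = 0.42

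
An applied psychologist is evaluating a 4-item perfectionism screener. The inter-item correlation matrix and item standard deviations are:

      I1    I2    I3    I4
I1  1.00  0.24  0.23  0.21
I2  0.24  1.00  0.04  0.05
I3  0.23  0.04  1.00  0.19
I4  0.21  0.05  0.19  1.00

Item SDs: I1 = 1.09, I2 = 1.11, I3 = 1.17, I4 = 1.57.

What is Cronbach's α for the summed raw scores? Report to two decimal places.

Cronbach's α = 0.42

Σσ²ᵢ = 1.09² + 1.11² + 1.17² + 1.57² = 6.2540
Covariances σ_ij = r_ij · s_i · s_j:
  σ(I1,I2) = 0.24 × 1.09 × 1.11 = 0.2904
  σ(I1,I3) = 0.23 × 1.09 × 1.17 = 0.2933
  σ(I1,I4) = 0.21 × 1.09 × 1.57 = 0.3594
  σ(I2,I3) = 0.04 × 1.11 × 1.17 = 0.0519
  σ(I2,I4) = 0.05 × 1.11 × 1.57 = 0.0871
  σ(I3,I4) = 0.19 × 1.17 × 1.57 = 0.3490
σ²_T = Σσ²ᵢ + 2·Σσ_ij = 6.2540 + 2 × 1.4311 = 9.1162
α = (4/3)·(1 − 6.2540/9.1162) = 0.42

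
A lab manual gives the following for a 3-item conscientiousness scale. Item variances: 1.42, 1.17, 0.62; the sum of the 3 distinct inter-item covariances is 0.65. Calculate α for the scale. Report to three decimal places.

sum of item variances = 1.42 + 1.17 + 0.62 = 3.21
Sum of distinct covariances = 0.65
σ²_T = sum of item variances + 2·Σcov = 3.21 + 2 × 0.65 = 4.51
α = (3/2)·(1 − 3.21/4.51) = 0.432

α = 0.432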